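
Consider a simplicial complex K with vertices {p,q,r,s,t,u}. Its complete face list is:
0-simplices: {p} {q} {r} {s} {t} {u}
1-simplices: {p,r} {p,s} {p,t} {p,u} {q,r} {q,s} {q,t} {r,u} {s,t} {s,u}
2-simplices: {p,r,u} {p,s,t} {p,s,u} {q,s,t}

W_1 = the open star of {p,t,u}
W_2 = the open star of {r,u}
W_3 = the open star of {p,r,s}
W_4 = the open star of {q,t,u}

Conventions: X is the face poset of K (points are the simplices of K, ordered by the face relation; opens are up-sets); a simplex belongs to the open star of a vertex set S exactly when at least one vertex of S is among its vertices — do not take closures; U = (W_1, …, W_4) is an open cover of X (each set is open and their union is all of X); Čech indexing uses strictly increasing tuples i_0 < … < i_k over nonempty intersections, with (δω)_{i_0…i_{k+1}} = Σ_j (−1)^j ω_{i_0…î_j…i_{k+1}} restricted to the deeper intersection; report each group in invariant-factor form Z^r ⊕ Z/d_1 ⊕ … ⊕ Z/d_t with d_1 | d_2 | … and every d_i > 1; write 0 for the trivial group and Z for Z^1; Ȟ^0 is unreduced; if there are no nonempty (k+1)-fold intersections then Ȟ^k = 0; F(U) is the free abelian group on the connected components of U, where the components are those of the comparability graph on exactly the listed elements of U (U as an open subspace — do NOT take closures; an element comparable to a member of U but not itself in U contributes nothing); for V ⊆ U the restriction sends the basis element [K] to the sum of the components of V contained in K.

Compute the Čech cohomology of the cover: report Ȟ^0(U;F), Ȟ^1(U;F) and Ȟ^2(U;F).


cover nerve:
  W1={{p},{t},{u},{p,r},{p,s},{p,t},{p,u},{q,t},{r,u},{s,t},{s,u},{p,r,u},{p,s,t},{p,s,u},{q,s,t}} W2={{r},{u},{p,r},{p,u},{q,r},{r,u},{s,u},{p,r,u},{p,s,u}} W3={{p},{r},{s},{p,r},{p,s},{p,t},{p,u},{q,r},{q,s},{r,u},{s,t},{s,u},{p,r,u},{p,s,t},{p,s,u},{q,s,t}} W4={{q},{t},{u},{p,t},{p,u},{q,r},{q,s},{q,t},{r,u},{s,t},{s,u},{p,r,u},{p,s,t},{p,s,u},{q,s,t}}
  W12={{u},{p,r},{p,u},{r,u},{s,u},{p,r,u},{p,s,u}} W13={{p},{p,r},{p,s},{p,t},{p,u},{r,u},{s,t},{s,u},{p,r,u},{p,s,t},{p,s,u},{q,s,t}} W14={{t},{u},{p,t},{p,u},{q,t},{r,u},{s,t},{s,u},{p,r,u},{p,s,t},{p,s,u},{q,s,t}} W23={{r},{p,r},{p,u},{q,r},{r,u},{s,u},{p,r,u},{p,s,u}} W24={{u},{p,u},{q,r},{r,u},{s,u},{p,r,u},{p,s,u}} W34={{p,t},{p,u},{q,r},{q,s},{r,u},{s,t},{s,u},{p,r,u},{p,s,t},{p,s,u},{q,s,t}}
  W123={{p,r},{p,u},{r,u},{s,u},{p,r,u},{p,s,u}} W124={{u},{p,u},{r,u},{s,u},{p,r,u},{p,s,u}} W134={{p,t},{p,u},{r,u},{s,t},{s,u},{p,r,u},{p,s,t},{p,s,u},{q,s,t}} W234={{p,u},{q,r},{r,u},{s,u},{p,r,u},{p,s,u}}
  W1234={{p,u},{r,u},{s,u},{p,r,u},{p,s,u}}
components per intersection:
  W1: {{p},{t},{u},{p,r},{p,s},{p,t},{p,u},{q,t},{r,u},{s,t},{s,u},{p,r,u},{p,s,t},{p,s,u},{q,s,t}}
  W2: {{r},{u},{p,r},{p,u},{q,r},{r,u},{s,u},{p,r,u},{p,s,u}}
  W3: {{p},{r},{s},{p,r},{p,s},{p,t},{p,u},{q,r},{q,s},{r,u},{s,t},{s,u},{p,r,u},{p,s,t},{p,s,u},{q,s,t}}
  W4: {{q},{t},{p,t},{q,r},{q,s},{q,t},{s,t},{p,s,t},{q,s,t}} {{u},{p,u},{r,u},{s,u},{p,r,u},{p,s,u}}
  W12: {{u},{p,r},{p,u},{r,u},{s,u},{p,r,u},{p,s,u}}
  W13: {{p},{p,r},{p,s},{p,t},{p,u},{r,u},{s,t},{s,u},{p,r,u},{p,s,t},{p,s,u},{q,s,t}}
  W14: {{t},{p,t},{q,t},{s,t},{p,s,t},{q,s,t}} {{u},{p,u},{r,u},{s,u},{p,r,u},{p,s,u}}
  W23: {{r},{p,r},{p,u},{q,r},{r,u},{s,u},{p,r,u},{p,s,u}}
  W24: {{u},{p,u},{r,u},{s,u},{p,r,u},{p,s,u}} {{q,r}}
  W34: {{p,t},{q,s},{s,t},{p,s,t},{q,s,t}} {{p,u},{r,u},{s,u},{p,r,u},{p,s,u}} {{q,r}}
  W123: {{p,r},{p,u},{r,u},{s,u},{p,r,u},{p,s,u}}
  W124: {{u},{p,u},{r,u},{s,u},{p,r,u},{p,s,u}}
  W134: {{p,t},{s,t},{p,s,t},{q,s,t}} {{p,u},{r,u},{s,u},{p,r,u},{p,s,u}}
  W234: {{p,u},{r,u},{s,u},{p,r,u},{p,s,u}} {{q,r}}
  W1234: {{p,u},{r,u},{s,u},{p,r,u},{p,s,u}}
C dims 5,10,6,1; δ0: rk 4, SNF 1^4; δ1: rk 5, SNF 1^5; δ2: rk 1, SNF 1^1
Ȟ^0: (5−4)−0=1 ⇒ Z
Ȟ^1: (10−5)−4=1 ⇒ Z
Ȟ^2: (6−1)−5=0 ⇒ 0

Ȟ^0 ≅ Z; Ȟ^1 ≅ Z; Ȟ^2 ≅ 0


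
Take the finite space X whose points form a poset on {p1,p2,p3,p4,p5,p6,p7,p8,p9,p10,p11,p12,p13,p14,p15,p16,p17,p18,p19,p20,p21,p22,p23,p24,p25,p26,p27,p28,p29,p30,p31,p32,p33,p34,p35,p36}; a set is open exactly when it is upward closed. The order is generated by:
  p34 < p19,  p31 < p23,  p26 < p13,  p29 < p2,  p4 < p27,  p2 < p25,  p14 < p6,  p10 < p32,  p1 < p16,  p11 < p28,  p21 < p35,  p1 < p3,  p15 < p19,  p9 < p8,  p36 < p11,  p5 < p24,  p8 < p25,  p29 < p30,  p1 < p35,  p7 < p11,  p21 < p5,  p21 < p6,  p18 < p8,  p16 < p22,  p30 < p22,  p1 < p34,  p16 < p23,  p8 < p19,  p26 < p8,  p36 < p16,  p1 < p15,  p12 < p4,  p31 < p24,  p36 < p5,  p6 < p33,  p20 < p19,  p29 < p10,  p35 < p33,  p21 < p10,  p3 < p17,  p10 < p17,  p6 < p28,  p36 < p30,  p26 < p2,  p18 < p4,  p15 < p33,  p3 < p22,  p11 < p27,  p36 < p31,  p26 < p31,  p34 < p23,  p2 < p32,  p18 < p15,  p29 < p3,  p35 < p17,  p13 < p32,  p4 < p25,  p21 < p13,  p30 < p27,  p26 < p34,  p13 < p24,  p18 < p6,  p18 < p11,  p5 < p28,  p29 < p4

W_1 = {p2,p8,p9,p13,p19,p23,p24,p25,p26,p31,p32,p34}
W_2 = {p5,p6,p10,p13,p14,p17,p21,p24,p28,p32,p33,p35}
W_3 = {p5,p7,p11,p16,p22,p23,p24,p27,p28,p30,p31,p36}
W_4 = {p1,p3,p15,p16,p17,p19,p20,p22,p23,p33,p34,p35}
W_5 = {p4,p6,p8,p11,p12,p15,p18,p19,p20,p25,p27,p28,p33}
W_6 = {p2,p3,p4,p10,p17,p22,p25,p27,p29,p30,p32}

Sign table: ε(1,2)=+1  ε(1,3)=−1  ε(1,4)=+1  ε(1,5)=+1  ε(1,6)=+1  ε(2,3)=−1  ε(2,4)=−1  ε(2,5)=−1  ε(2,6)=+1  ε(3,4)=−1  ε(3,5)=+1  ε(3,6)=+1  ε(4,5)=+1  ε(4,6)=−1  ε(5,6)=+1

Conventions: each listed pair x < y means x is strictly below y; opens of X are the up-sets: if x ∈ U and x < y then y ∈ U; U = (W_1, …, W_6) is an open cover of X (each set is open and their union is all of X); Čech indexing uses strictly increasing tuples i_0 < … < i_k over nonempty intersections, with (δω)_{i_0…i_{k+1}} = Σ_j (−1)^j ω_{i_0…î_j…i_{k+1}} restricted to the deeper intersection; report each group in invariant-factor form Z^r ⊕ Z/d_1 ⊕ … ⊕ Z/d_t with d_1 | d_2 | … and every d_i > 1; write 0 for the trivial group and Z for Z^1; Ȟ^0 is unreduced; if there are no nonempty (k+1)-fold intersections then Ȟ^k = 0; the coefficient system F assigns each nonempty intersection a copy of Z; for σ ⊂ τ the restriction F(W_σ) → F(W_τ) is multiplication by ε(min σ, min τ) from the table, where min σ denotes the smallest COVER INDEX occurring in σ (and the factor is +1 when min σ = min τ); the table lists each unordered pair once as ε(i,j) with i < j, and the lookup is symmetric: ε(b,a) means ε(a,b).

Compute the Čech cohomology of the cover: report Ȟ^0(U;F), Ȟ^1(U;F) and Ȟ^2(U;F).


nerve of the cover:
  W12={p13,p24,p32} W13={p23,p24,p31} W14={p19,p23,p34} W15={p8,p19,p25} W16={p2,p25,p32} W23={p5,p24,p28} W24={p17,p33,p35} W25={p6,p28,p33} W26={p10,p17,p32} W34={p16,p22,p23} W35={p11,p27,p28} W36={p22,p27,p30} W45={p15,p19,p20,p33} W46={p3,p17,p22} W56={p4,p25,p27}
  W123={p24} W126={p32} W134={p23} W145={p19} W156={p25} W235={p28} W245={p33} W246={p17} W346={p22} W356={p27}
C dims 6,15,10; δ0: rk 6, SNF 1^5·2; δ1: rk 9, SNF 1^9
Ȟ^0 = (6 − 6) − 0 = 0, so Ȟ^0 ≅ 0
Ȟ^1 = (15 − 9) − 6 = 0 plus torsion [2], so Ȟ^1 ≅ Z/2
Ȟ^2 = (10 − 0) − 9 = 1, so Ȟ^2 ≅ Z

Ȟ^0 ≅ 0; Ȟ^1 ≅ Z/2; Ȟ^2 ≅ Z


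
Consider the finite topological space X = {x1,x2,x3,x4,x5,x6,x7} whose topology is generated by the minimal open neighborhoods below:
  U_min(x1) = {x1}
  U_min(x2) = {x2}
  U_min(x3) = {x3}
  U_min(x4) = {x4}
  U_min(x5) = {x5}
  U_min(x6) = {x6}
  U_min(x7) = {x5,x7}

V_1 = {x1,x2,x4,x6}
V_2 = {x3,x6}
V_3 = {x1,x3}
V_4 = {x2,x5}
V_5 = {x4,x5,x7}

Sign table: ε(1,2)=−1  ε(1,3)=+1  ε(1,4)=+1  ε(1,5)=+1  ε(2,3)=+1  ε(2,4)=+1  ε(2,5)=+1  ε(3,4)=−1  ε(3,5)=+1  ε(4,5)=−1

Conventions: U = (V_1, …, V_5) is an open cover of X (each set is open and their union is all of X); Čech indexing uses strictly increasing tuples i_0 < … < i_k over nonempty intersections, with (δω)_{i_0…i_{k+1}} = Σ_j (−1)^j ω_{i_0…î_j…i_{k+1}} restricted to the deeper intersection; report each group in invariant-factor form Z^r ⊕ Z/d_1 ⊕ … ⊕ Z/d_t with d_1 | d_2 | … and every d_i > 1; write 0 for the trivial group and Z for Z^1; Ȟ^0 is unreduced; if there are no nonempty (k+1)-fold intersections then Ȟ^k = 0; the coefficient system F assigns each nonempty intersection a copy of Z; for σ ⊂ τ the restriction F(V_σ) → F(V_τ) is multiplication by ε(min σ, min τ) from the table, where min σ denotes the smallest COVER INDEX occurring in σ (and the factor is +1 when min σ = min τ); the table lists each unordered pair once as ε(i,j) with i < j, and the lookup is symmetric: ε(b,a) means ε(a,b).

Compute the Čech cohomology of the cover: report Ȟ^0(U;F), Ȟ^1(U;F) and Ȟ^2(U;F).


nonempty intersections:
  V12={x6} V13={x1} V14={x2} V15={x4} V23={x3} V45={x5}
C dims 5,6; δ0: rk 5, SNF 1^4·2
Ȟ^0: (5−5)−0=0 ⇒ 0
Ȟ^1: (6−0)−5=1 plus torsion [2] ⇒ Z ⊕ Z/2
Ȟ^2: (0−0)−0=0 ⇒ 0

Ȟ^0 = 0,  Ȟ^1 = Z ⊕ Z/2,  Ȟ^2 = 0


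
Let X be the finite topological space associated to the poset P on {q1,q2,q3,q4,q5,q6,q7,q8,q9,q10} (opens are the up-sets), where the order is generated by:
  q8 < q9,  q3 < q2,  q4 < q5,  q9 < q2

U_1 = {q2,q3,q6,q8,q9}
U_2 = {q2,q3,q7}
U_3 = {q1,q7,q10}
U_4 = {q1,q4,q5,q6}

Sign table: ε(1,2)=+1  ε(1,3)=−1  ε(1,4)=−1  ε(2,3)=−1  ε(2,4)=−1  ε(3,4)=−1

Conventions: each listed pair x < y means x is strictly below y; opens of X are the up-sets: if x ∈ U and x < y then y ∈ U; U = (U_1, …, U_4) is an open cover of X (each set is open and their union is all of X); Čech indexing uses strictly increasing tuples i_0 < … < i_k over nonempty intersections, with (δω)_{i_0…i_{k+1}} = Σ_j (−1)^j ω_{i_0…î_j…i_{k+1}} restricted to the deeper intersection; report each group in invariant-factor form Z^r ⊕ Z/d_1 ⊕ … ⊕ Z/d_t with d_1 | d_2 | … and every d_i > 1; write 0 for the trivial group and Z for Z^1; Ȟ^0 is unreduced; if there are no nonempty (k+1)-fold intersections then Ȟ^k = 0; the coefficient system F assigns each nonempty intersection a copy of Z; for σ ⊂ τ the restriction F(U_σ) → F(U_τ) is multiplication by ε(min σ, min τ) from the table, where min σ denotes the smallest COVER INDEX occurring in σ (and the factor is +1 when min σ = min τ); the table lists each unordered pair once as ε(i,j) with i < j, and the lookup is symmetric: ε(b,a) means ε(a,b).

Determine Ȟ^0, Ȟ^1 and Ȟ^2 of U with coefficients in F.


cover nerve:
  U12={q2,q3} U14={q6} U23={q7} U34={q1}
C dims 4,4; δ0: rk 4, SNF 1^3·2
Ȟ^0: (4−4)−0=0 ⇒ 0
Ȟ^1: (4−0)−4=0 plus torsion [2] ⇒ Z/2
Ȟ^2: (0−0)−0=0 ⇒ 0

Ȟ^0 = 0; Ȟ^1 = Z/2; Ȟ^2 = 0


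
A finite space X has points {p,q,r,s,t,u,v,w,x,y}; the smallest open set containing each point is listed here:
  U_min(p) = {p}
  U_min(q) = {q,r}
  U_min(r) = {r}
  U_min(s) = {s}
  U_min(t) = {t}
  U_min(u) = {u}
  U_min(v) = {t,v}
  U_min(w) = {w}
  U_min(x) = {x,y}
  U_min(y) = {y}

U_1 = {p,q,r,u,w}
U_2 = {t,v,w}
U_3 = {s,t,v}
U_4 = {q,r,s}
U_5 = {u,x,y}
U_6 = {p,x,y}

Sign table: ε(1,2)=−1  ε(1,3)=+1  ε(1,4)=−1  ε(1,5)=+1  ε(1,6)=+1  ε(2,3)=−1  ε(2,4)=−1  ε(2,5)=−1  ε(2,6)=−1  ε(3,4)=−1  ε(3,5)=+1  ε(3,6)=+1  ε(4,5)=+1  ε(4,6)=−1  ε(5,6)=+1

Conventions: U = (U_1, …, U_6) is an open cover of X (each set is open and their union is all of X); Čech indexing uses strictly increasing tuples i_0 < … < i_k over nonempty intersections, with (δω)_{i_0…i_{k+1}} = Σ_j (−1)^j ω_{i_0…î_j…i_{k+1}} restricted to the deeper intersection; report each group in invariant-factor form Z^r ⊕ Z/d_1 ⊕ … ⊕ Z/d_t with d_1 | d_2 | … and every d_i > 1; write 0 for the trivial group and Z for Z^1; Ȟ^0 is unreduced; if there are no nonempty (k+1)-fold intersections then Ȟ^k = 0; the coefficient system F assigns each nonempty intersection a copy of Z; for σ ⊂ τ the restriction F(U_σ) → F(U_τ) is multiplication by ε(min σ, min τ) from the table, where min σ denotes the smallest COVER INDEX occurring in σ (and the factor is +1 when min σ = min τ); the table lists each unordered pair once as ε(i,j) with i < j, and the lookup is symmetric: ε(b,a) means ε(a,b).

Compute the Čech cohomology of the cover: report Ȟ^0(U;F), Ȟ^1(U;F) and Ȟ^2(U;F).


Ȟ^0(U;F) ≅ Z,  Ȟ^1(U;F) ≅ Z^2,  Ȟ^2(U;F) ≅ 0

nonempty overlaps:
  U12={w} U14={q,r} U15={u} U16={p} U23={t,v} U34={s} U56={x,y}
C dims 6,7; δ0: rk 5, SNF 1^5
degree 0: 6−5−0 = 1 → Ȟ^0 ≅ Z
degree 1: 7−0−5 = 2 → Ȟ^1 ≅ Z^2
degree 2: 0−0−0 = 0 → Ȟ^2 ≅ 0


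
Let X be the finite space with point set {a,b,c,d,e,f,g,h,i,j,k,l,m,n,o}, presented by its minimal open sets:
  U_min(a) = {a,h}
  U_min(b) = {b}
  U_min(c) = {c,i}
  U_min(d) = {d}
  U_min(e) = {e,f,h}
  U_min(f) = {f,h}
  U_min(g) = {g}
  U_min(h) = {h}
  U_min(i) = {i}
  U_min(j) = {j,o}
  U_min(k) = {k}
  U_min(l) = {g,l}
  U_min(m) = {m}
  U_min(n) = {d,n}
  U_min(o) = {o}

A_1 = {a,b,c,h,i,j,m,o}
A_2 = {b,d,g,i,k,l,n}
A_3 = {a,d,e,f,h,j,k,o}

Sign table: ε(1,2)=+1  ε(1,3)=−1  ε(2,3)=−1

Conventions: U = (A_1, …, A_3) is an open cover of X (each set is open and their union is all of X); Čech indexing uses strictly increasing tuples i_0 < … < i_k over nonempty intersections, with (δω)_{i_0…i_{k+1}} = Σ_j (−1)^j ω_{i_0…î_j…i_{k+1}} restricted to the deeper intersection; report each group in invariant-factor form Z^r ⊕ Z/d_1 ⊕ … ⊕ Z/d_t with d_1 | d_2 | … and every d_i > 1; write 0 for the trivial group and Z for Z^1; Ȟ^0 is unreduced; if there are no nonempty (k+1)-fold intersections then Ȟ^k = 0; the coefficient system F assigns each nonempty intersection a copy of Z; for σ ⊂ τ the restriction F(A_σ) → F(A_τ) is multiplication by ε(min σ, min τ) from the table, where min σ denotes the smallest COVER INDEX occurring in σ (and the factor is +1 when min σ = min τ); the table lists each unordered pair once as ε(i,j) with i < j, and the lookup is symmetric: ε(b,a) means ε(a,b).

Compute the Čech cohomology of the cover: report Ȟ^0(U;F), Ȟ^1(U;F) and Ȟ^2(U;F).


nerve simplices:
  A12={b,i} A13={a,h,j,o} A23={d,k}
C dims 3,3; δ0: rk 2, SNF 1^2
degree 0: 3−2−0 = 1 → Ȟ^0 ≅ Z
degree 1: 3−0−2 = 1 → Ȟ^1 ≅ Z
degree 2: 0−0−0 = 0 → Ȟ^2 ≅ 0

Ȟ^0 = Z, Ȟ^1 = Z and Ȟ^2 = 0


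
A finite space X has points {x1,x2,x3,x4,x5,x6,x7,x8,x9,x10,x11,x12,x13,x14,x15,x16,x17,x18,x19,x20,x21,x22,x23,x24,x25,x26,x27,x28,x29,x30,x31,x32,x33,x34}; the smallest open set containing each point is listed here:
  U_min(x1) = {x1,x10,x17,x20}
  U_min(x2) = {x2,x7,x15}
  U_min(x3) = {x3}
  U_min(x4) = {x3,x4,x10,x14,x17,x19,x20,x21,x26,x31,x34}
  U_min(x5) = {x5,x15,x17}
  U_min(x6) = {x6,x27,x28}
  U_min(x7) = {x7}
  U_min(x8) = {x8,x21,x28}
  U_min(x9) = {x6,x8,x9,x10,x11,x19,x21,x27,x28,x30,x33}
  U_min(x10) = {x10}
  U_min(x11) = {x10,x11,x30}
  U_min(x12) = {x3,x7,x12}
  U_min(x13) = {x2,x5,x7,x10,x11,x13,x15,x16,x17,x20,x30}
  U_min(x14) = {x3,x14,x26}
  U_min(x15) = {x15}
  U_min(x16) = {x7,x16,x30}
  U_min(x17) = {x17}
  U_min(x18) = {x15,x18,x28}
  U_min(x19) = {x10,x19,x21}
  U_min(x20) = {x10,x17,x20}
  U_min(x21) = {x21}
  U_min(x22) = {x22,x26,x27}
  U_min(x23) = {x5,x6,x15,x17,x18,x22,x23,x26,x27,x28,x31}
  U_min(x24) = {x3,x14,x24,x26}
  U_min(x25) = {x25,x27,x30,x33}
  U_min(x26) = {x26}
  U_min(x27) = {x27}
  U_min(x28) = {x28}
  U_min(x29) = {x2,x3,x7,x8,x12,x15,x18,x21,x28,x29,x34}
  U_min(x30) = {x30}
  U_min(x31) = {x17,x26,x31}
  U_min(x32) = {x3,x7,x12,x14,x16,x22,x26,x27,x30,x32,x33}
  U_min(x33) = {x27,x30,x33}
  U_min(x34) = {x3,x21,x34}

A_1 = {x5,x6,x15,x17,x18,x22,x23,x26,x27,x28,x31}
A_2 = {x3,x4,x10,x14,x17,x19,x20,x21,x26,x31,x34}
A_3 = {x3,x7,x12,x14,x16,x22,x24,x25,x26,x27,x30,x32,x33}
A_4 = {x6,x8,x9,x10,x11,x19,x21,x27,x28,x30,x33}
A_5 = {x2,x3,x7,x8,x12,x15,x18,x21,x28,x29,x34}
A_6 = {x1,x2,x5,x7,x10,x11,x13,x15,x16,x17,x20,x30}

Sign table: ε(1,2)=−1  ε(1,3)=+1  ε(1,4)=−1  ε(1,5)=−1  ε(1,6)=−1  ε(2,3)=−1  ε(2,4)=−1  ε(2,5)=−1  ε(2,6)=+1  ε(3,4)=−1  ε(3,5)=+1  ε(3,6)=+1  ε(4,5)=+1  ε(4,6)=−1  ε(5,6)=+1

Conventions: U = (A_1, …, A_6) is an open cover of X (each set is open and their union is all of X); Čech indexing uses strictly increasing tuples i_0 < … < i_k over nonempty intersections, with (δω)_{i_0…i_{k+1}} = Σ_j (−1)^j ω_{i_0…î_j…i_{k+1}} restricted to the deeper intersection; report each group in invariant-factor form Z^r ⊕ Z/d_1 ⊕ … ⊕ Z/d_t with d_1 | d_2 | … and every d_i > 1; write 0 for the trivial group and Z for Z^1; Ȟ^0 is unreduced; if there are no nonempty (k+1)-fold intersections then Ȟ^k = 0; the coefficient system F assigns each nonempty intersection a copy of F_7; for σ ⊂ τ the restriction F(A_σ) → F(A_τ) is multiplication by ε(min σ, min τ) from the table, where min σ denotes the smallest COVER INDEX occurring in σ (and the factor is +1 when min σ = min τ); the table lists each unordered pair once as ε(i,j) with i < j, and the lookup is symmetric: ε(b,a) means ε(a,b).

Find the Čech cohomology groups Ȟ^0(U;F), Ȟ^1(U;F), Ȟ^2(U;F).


nonempty intersections:
  A12={x17,x26,x31} A13={x22,x26,x27} A14={x6,x27,x28} A15={x15,x18,x28} A16={x5,x15,x17} A23={x3,x14,x26} A24={x10,x19,x21} A25={x3,x21,x34} A26={x10,x17,x20} A34={x27,x30,x33} A35={x3,x7,x12} A36={x7,x16,x30} A45={x8,x21,x28} A46={x10,x11,x30} A56={x2,x7,x15}
  A123={x26} A126={x17} A134={x27} A145={x28} A156={x15} A235={x3} A245={x21} A246={x10} A346={x30} A356={x7}
C dims 6,15,10; δ0: rk_F7 6; δ1: rk_F7 9
Ȟ^0: (6−6)−0=0 ⇒ 0
Ȟ^1: (15−9)−6=0 ⇒ 0
Ȟ^2: (10−0)−9=1 ⇒ Z/7

Ȟ^0(U;F) ≅ 0,  Ȟ^1(U;F) ≅ 0,  Ȟ^2(U;F) ≅ Z/7


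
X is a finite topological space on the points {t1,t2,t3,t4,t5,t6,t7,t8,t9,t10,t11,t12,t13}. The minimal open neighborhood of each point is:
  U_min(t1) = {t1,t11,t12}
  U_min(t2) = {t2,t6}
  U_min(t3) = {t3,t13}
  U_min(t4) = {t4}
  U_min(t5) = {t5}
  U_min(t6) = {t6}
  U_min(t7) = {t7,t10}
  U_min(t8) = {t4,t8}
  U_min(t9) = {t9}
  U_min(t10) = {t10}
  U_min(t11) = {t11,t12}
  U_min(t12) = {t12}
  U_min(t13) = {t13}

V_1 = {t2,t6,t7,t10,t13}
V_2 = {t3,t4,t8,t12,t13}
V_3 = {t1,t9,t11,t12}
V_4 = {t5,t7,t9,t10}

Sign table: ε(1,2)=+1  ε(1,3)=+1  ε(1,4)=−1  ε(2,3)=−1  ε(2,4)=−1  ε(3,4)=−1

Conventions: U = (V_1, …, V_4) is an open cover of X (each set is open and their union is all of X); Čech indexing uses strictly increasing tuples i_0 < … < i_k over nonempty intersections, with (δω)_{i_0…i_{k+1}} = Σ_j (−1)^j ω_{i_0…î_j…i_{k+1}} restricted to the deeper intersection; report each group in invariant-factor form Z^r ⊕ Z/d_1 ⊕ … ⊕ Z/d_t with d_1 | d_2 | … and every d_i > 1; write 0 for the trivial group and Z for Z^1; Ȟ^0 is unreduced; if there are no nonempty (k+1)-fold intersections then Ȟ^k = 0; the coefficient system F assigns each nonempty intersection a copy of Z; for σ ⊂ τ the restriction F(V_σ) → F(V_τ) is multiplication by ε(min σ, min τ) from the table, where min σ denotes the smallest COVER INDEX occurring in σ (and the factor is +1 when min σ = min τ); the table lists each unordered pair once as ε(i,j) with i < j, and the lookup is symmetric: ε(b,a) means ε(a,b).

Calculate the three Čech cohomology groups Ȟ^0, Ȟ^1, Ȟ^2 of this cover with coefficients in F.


Ȟ^0 = 0,  Ȟ^1 = Z/2,  Ȟ^2 = 0

cover nerve:
  V12={t13} V14={t7,t10} V23={t12} V34={t9}
C dims 4,4; δ0: rk 4, SNF 1^3·2
Ȟ^0: (4−4)−0=0 ⇒ 0
Ȟ^1: (4−0)−4=0 plus torsion [2] ⇒ Z/2
Ȟ^2: (0−0)−0=0 ⇒ 0


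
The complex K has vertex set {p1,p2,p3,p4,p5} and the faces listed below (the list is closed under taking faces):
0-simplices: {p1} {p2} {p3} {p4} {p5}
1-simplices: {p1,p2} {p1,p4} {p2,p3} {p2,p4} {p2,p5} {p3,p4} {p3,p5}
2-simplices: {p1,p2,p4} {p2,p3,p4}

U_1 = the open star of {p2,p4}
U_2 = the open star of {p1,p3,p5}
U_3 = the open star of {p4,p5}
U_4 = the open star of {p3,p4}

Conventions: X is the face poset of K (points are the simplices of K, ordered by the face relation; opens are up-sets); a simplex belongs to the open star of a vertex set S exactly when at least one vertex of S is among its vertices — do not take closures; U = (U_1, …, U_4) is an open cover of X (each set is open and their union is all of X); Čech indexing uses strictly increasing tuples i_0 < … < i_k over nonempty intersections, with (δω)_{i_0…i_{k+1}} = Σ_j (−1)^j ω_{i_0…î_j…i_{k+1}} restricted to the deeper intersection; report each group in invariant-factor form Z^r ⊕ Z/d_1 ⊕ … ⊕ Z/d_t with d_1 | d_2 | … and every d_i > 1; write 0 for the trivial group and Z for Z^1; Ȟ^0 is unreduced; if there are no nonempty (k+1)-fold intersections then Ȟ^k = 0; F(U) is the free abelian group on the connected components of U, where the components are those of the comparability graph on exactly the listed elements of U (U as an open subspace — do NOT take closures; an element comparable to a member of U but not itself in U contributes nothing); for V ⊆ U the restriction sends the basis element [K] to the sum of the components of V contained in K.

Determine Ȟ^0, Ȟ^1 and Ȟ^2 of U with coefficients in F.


Ȟ^0 = Z, Ȟ^1 = Z and Ȟ^2 = 0

nerve of the cover:
  U1={{p2},{p4},{p1,p2},{p1,p4},{p2,p3},{p2,p4},{p2,p5},{p3,p4},{p1,p2,p4},{p2,p3,p4}} U2={{p1},{p3},{p5},{p1,p2},{p1,p4},{p2,p3},{p2,p5},{p3,p4},{p3,p5},{p1,p2,p4},{p2,p3,p4}} U3={{p4},{p5},{p1,p4},{p2,p4},{p2,p5},{p3,p4},{p3,p5},{p1,p2,p4},{p2,p3,p4}} U4={{p3},{p4},{p1,p4},{p2,p3},{p2,p4},{p3,p4},{p3,p5},{p1,p2,p4},{p2,p3,p4}}
  U12={{p1,p2},{p1,p4},{p2,p3},{p2,p5},{p3,p4},{p1,p2,p4},{p2,p3,p4}} U13={{p4},{p1,p4},{p2,p4},{p2,p5},{p3,p4},{p1,p2,p4},{p2,p3,p4}} U14={{p4},{p1,p4},{p2,p3},{p2,p4},{p3,p4},{p1,p2,p4},{p2,p3,p4}} U23={{p5},{p1,p4},{p2,p5},{p3,p4},{p3,p5},{p1,p2,p4},{p2,p3,p4}} U24={{p3},{p1,p4},{p2,p3},{p3,p4},{p3,p5},{p1,p2,p4},{p2,p3,p4}} U34={{p4},{p1,p4},{p2,p4},{p3,p4},{p3,p5},{p1,p2,p4},{p2,p3,p4}}
  U123={{p1,p4},{p2,p5},{p3,p4},{p1,p2,p4},{p2,p3,p4}} U124={{p1,p4},{p2,p3},{p3,p4},{p1,p2,p4},{p2,p3,p4}} U134={{p4},{p1,p4},{p2,p4},{p3,p4},{p1,p2,p4},{p2,p3,p4}} U234={{p1,p4},{p3,p4},{p3,p5},{p1,p2,p4},{p2,p3,p4}}
  U1234={{p1,p4},{p3,p4},{p1,p2,p4},{p2,p3,p4}}
components per intersection:
  U1: {{p2},{p4},{p1,p2},{p1,p4},{p2,p3},{p2,p4},{p2,p5},{p3,p4},{p1,p2,p4},{p2,p3,p4}}
  U2: {{p1},{p1,p2},{p1,p4},{p1,p2,p4}} {{p3},{p5},{p2,p3},{p2,p5},{p3,p4},{p3,p5},{p2,p3,p4}}
  U3: {{p4},{p1,p4},{p2,p4},{p3,p4},{p1,p2,p4},{p2,p3,p4}} {{p5},{p2,p5},{p3,p5}}
  U4: {{p3},{p4},{p1,p4},{p2,p3},{p2,p4},{p3,p4},{p3,p5},{p1,p2,p4},{p2,p3,p4}}
  U12: {{p1,p2},{p1,p4},{p1,p2,p4}} {{p2,p3},{p3,p4},{p2,p3,p4}} {{p2,p5}}
  U13: {{p4},{p1,p4},{p2,p4},{p3,p4},{p1,p2,p4},{p2,p3,p4}} {{p2,p5}}
  U14: {{p4},{p1,p4},{p2,p3},{p2,p4},{p3,p4},{p1,p2,p4},{p2,p3,p4}}
  U23: {{p5},{p2,p5},{p3,p5}} {{p1,p4},{p1,p2,p4}} {{p3,p4},{p2,p3,p4}}
  U24: {{p3},{p2,p3},{p3,p4},{p3,p5},{p2,p3,p4}} {{p1,p4},{p1,p2,p4}}
  U34: {{p4},{p1,p4},{p2,p4},{p3,p4},{p1,p2,p4},{p2,p3,p4}} {{p3,p5}}
  U123: {{p1,p4},{p1,p2,p4}} {{p2,p5}} {{p3,p4},{p2,p3,p4}}
  U124: {{p1,p4},{p1,p2,p4}} {{p2,p3},{p3,p4},{p2,p3,p4}}
  U134: {{p4},{p1,p4},{p2,p4},{p3,p4},{p1,p2,p4},{p2,p3,p4}}
  U234: {{p1,p4},{p1,p2,p4}} {{p3,p4},{p2,p3,p4}} {{p3,p5}}
  U1234: {{p1,p4},{p1,p2,p4}} {{p3,p4},{p2,p3,p4}}
C dims 6,13,9,2; δ0: rk 5, SNF 1^5; δ1: rk 7, SNF 1^7; δ2: rk 2, SNF 1^2
Ȟ^0 = (6 − 5) − 0 = 1, so Ȟ^0 ≅ Z
Ȟ^1 = (13 − 7) − 5 = 1, so Ȟ^1 ≅ Z
Ȟ^2 = (9 − 2) − 7 = 0, so Ȟ^2 ≅ 0


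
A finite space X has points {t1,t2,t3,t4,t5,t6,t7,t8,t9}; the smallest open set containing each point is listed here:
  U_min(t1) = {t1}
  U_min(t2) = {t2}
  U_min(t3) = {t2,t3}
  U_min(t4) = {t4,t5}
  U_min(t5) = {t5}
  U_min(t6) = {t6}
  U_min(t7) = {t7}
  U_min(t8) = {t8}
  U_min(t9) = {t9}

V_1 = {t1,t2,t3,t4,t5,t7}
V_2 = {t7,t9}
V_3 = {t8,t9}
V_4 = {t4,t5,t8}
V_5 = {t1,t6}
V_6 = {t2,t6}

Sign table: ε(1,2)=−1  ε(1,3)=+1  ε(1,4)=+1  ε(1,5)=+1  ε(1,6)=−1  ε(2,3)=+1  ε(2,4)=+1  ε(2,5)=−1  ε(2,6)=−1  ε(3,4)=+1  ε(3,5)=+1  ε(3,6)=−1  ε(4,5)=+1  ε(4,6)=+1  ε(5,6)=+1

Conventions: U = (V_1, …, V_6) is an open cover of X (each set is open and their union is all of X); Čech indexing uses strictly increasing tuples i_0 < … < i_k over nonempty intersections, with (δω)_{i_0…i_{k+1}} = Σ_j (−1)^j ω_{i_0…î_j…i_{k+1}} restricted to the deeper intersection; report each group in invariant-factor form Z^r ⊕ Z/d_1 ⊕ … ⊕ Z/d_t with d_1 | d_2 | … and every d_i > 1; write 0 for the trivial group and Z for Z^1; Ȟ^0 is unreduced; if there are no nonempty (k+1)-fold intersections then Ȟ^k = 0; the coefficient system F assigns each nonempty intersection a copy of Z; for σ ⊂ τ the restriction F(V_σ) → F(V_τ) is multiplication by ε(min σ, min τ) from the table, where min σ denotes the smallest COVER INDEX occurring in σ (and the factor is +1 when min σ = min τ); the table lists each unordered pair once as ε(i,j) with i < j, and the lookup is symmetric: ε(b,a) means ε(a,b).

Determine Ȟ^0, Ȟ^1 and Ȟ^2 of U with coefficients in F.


intersection data:
  V12={t7} V14={t4,t5} V15={t1} V16={t2} V23={t9} V34={t8} V56={t6}
C dims 6,7; δ0: rk 6, SNF 1^5·2
Ȟ^0 = (6 − 6) − 0 = 0, so Ȟ^0 ≅ 0
Ȟ^1 = (7 − 0) − 6 = 1 plus torsion [2], so Ȟ^1 ≅ Z ⊕ Z/2
Ȟ^2 = (0 − 0) − 0 = 0, so Ȟ^2 ≅ 0

Ȟ^0(U;F) ≅ 0; Ȟ^1(U;F) ≅ Z ⊕ Z/2; Ȟ^2(U;F) ≅ 0


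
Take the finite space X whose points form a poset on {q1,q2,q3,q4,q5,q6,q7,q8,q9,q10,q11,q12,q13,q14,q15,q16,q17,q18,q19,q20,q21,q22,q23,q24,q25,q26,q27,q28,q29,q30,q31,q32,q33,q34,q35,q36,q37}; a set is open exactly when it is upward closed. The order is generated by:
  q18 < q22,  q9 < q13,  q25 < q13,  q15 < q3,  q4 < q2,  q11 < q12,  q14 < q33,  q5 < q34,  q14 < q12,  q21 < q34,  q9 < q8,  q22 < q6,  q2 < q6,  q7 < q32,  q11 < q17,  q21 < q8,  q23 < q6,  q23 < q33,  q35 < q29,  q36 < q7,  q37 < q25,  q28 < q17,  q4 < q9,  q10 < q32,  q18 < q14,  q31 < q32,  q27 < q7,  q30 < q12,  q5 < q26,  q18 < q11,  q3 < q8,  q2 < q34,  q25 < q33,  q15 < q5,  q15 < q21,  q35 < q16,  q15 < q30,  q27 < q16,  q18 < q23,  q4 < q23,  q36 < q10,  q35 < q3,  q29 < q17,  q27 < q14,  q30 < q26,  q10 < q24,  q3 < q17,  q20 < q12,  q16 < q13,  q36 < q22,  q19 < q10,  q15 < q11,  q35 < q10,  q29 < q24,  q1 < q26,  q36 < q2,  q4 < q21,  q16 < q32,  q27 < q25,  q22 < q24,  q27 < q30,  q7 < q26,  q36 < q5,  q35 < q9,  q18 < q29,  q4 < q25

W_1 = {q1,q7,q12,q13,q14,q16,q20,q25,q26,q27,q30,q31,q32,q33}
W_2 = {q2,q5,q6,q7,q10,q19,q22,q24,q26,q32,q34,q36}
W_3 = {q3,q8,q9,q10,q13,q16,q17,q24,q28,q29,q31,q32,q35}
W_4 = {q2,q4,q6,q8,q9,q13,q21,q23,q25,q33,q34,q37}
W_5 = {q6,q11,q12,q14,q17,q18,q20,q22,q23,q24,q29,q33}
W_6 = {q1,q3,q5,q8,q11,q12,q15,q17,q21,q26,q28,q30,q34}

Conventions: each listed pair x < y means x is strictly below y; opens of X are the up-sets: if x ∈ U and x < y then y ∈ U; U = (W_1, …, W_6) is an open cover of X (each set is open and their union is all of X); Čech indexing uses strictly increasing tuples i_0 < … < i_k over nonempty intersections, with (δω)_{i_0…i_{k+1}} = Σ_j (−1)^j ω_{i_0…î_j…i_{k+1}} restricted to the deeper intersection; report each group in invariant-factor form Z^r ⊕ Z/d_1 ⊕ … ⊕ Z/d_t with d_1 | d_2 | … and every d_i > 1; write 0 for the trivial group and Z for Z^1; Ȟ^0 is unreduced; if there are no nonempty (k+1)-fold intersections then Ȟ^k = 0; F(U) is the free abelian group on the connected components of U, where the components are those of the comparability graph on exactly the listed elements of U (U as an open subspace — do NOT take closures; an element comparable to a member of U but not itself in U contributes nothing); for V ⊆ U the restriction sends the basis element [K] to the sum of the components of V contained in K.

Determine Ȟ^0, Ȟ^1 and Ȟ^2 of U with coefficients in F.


Ȟ^0 = Z,  Ȟ^1 = 0,  Ȟ^2 = Z/2

nerve of the cover:
  W12={q7,q26,q32} W13={q13,q16,q31,q32} W14={q13,q25,q33} W15={q12,q14,q20,q33} W16={q1,q12,q26,q30} W23={q10,q24,q32} W24={q2,q6,q34} W25={q6,q22,q24} W26={q5,q26,q34} W34={q8,q9,q13} W35={q17,q24,q29} W36={q3,q8,q17,q28} W45={q6,q23,q33} W46={q8,q21,q34} W56={q11,q12,q17}
  W123={q32} W126={q26} W134={q13} W145={q33} W156={q12} W235={q24} W245={q6} W246={q34} W346={q8} W356={q17}
components per intersection:
  W1: {q1,q7,q12,q13,q14,q16,q20,q25,q26,q27,q30,q31,q32,q33}
  W2: {q2,q5,q6,q7,q10,q19,q22,q24,q26,q32,q34,q36}
  W3: {q3,q8,q9,q10,q13,q16,q17,q24,q28,q29,q31,q32,q35}
  W4: {q2,q4,q6,q8,q9,q13,q21,q23,q25,q33,q34,q37}
  W5: {q6,q11,q12,q14,q17,q18,q20,q22,q23,q24,q29,q33}
  W6: {q1,q3,q5,q8,q11,q12,q15,q17,q21,q26,q28,q30,q34}
  W12: {q7,q26,q32}
  W13: {q13,q16,q31,q32}
  W14: {q13,q25,q33}
  W15: {q12,q14,q20,q33}
  W16: {q1,q12,q26,q30}
  W23: {q10,q24,q32}
  W24: {q2,q6,q34}
  W25: {q6,q22,q24}
  W26: {q5,q26,q34}
  W34: {q8,q9,q13}
  W35: {q17,q24,q29}
  W36: {q3,q8,q17,q28}
  W45: {q6,q23,q33}
  W46: {q8,q21,q34}
  W56: {q11,q12,q17}
  W123: {q32}
  W126: {q26}
  W134: {q13}
  W145: {q33}
  W156: {q12}
  W235: {q24}
  W245: {q6}
  W246: {q34}
  W346: {q8}
  W356: {q17}
C dims 6,15,10; δ0: rk 5, SNF 1^5; δ1: rk 10, SNF 1^9·2
Ȟ^0 = (6 − 5) − 0 = 1, so Ȟ^0 ≅ Z
Ȟ^1 = (15 − 10) − 5 = 0, so Ȟ^1 ≅ 0
Ȟ^2 = (10 − 0) − 10 = 0 plus torsion [2], so Ȟ^2 ≅ Z/2


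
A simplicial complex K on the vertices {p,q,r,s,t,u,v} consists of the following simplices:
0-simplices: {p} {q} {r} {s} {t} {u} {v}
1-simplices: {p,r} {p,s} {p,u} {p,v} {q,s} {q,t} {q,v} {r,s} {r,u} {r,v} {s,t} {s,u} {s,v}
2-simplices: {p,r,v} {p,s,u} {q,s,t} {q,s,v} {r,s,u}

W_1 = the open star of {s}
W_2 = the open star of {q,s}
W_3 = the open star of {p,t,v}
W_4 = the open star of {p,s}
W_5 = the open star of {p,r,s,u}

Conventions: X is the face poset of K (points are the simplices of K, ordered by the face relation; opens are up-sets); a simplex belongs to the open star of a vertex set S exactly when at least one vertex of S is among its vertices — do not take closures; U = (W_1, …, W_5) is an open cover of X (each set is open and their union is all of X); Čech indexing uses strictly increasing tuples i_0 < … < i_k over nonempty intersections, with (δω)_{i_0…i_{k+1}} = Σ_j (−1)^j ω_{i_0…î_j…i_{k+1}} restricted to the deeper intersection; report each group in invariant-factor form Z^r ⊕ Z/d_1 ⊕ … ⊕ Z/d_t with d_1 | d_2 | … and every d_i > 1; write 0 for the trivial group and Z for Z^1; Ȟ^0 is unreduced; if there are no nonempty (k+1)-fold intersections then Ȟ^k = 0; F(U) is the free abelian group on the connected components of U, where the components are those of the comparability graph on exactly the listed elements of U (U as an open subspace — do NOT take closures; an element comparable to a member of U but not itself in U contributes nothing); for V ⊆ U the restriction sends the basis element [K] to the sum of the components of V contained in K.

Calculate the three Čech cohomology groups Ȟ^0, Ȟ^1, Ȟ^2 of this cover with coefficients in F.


Ȟ^0(U;F) ≅ Z, Ȟ^1(U;F) ≅ Z, Ȟ^2(U;F) ≅ 0

nonempty overlaps:
  W1={{s},{p,s},{q,s},{r,s},{s,t},{s,u},{s,v},{p,s,u},{q,s,t},{q,s,v},{r,s,u}} W2={{q},{s},{p,s},{q,s},{q,t},{q,v},{r,s},{s,t},{s,u},{s,v},{p,s,u},{q,s,t},{q,s,v},{r,s,u}} W3={{p},{t},{v},{p,r},{p,s},{p,u},{p,v},{q,t},{q,v},{r,v},{s,t},{s,v},{p,r,v},{p,s,u},{q,s,t},{q,s,v}} W4={{p},{s},{p,r},{p,s},{p,u},{p,v},{q,s},{r,s},{s,t},{s,u},{s,v},{p,r,v},{p,s,u},{q,s,t},{q,s,v},{r,s,u}} W5={{p},{r},{s},{u},{p,r},{p,s},{p,u},{p,v},{q,s},{r,s},{r,u},{r,v},{s,t},{s,u},{s,v},{p,r,v},{p,s,u},{q,s,t},{q,s,v},{r,s,u}}
  W12={{s},{p,s},{q,s},{r,s},{s,t},{s,u},{s,v},{p,s,u},{q,s,t},{q,s,v},{r,s,u}} W13={{p,s},{s,t},{s,v},{p,s,u},{q,s,t},{q,s,v}} W14={{s},{p,s},{q,s},{r,s},{s,t},{s,u},{s,v},{p,s,u},{q,s,t},{q,s,v},{r,s,u}} W15={{s},{p,s},{q,s},{r,s},{s,t},{s,u},{s,v},{p,s,u},{q,s,t},{q,s,v},{r,s,u}} W23={{p,s},{q,t},{q,v},{s,t},{s,v},{p,s,u},{q,s,t},{q,s,v}} W24={{s},{p,s},{q,s},{r,s},{s,t},{s,u},{s,v},{p,s,u},{q,s,t},{q,s,v},{r,s,u}} W25={{s},{p,s},{q,s},{r,s},{s,t},{s,u},{s,v},{p,s,u},{q,s,t},{q,s,v},{r,s,u}} W34={{p},{p,r},{p,s},{p,u},{p,v},{s,t},{s,v},{p,r,v},{p,s,u},{q,s,t},{q,s,v}} W35={{p},{p,r},{p,s},{p,u},{p,v},{r,v},{s,t},{s,v},{p,r,v},{p,s,u},{q,s,t},{q,s,v}} W45={{p},{s},{p,r},{p,s},{p,u},{p,v},{q,s},{r,s},{s,t},{s,u},{s,v},{p,r,v},{p,s,u},{q,s,t},{q,s,v},{r,s,u}}
  W123={{p,s},{s,t},{s,v},{p,s,u},{q,s,t},{q,s,v}} W124={{s},{p,s},{q,s},{r,s},{s,t},{s,u},{s,v},{p,s,u},{q,s,t},{q,s,v},{r,s,u}} W125={{s},{p,s},{q,s},{r,s},{s,t},{s,u},{s,v},{p,s,u},{q,s,t},{q,s,v},{r,s,u}} W134={{p,s},{s,t},{s,v},{p,s,u},{q,s,t},{q,s,v}} W135={{p,s},{s,t},{s,v},{p,s,u},{q,s,t},{q,s,v}} W145={{s},{p,s},{q,s},{r,s},{s,t},{s,u},{s,v},{p,s,u},{q,s,t},{q,s,v},{r,s,u}} W234={{p,s},{s,t},{s,v},{p,s,u},{q,s,t},{q,s,v}} W235={{p,s},{s,t},{s,v},{p,s,u},{q,s,t},{q,s,v}} W245={{s},{p,s},{q,s},{r,s},{s,t},{s,u},{s,v},{p,s,u},{q,s,t},{q,s,v},{r,s,u}} W345={{p},{p,r},{p,s},{p,u},{p,v},{s,t},{s,v},{p,r,v},{p,s,u},{q,s,t},{q,s,v}}
  W1234={{p,s},{s,t},{s,v},{p,s,u},{q,s,t},{q,s,v}} W1235={{p,s},{s,t},{s,v},{p,s,u},{q,s,t},{q,s,v}} W1245={{s},{p,s},{q,s},{r,s},{s,t},{s,u},{s,v},{p,s,u},{q,s,t},{q,s,v},{r,s,u}} W1345={{p,s},{s,t},{s,v},{p,s,u},{q,s,t},{q,s,v}} W2345={{p,s},{s,t},{s,v},{p,s,u},{q,s,t},{q,s,v}}
  W12345={{p,s},{s,t},{s,v},{p,s,u},{q,s,t},{q,s,v}}
components per intersection:
  W1: {{s},{p,s},{q,s},{r,s},{s,t},{s,u},{s,v},{p,s,u},{q,s,t},{q,s,v},{r,s,u}}
  W2: {{q},{s},{p,s},{q,s},{q,t},{q,v},{r,s},{s,t},{s,u},{s,v},{p,s,u},{q,s,t},{q,s,v},{r,s,u}}
  W3: {{p},{v},{p,r},{p,s},{p,u},{p,v},{q,v},{r,v},{s,v},{p,r,v},{p,s,u},{q,s,v}} {{t},{q,t},{s,t},{q,s,t}}
  W4: {{p},{s},{p,r},{p,s},{p,u},{p,v},{q,s},{r,s},{s,t},{s,u},{s,v},{p,r,v},{p,s,u},{q,s,t},{q,s,v},{r,s,u}}
  W5: {{p},{r},{s},{u},{p,r},{p,s},{p,u},{p,v},{q,s},{r,s},{r,u},{r,v},{s,t},{s,u},{s,v},{p,r,v},{p,s,u},{q,s,t},{q,s,v},{r,s,u}}
  W12: {{s},{p,s},{q,s},{r,s},{s,t},{s,u},{s,v},{p,s,u},{q,s,t},{q,s,v},{r,s,u}}
  W13: {{p,s},{p,s,u}} {{s,t},{q,s,t}} {{s,v},{q,s,v}}
  W14: {{s},{p,s},{q,s},{r,s},{s,t},{s,u},{s,v},{p,s,u},{q,s,t},{q,s,v},{r,s,u}}
  W15: {{s},{p,s},{q,s},{r,s},{s,t},{s,u},{s,v},{p,s,u},{q,s,t},{q,s,v},{r,s,u}}
  W23: {{p,s},{p,s,u}} {{q,t},{s,t},{q,s,t}} {{q,v},{s,v},{q,s,v}}
  W24: {{s},{p,s},{q,s},{r,s},{s,t},{s,u},{s,v},{p,s,u},{q,s,t},{q,s,v},{r,s,u}}
  W25: {{s},{p,s},{q,s},{r,s},{s,t},{s,u},{s,v},{p,s,u},{q,s,t},{q,s,v},{r,s,u}}
  W34: {{p},{p,r},{p,s},{p,u},{p,v},{p,r,v},{p,s,u}} {{s,t},{q,s,t}} {{s,v},{q,s,v}}
  W35: {{p},{p,r},{p,s},{p,u},{p,v},{r,v},{p,r,v},{p,s,u}} {{s,t},{q,s,t}} {{s,v},{q,s,v}}
  W45: {{p},{s},{p,r},{p,s},{p,u},{p,v},{q,s},{r,s},{s,t},{s,u},{s,v},{p,r,v},{p,s,u},{q,s,t},{q,s,v},{r,s,u}}
  W123: {{p,s},{p,s,u}} {{s,t},{q,s,t}} {{s,v},{q,s,v}}
  W124: {{s},{p,s},{q,s},{r,s},{s,t},{s,u},{s,v},{p,s,u},{q,s,t},{q,s,v},{r,s,u}}
  W125: {{s},{p,s},{q,s},{r,s},{s,t},{s,u},{s,v},{p,s,u},{q,s,t},{q,s,v},{r,s,u}}
  W134: {{p,s},{p,s,u}} {{s,t},{q,s,t}} {{s,v},{q,s,v}}
  W135: {{p,s},{p,s,u}} {{s,t},{q,s,t}} {{s,v},{q,s,v}}
  W145: {{s},{p,s},{q,s},{r,s},{s,t},{s,u},{s,v},{p,s,u},{q,s,t},{q,s,v},{r,s,u}}
  W234: {{p,s},{p,s,u}} {{s,t},{q,s,t}} {{s,v},{q,s,v}}
  W235: {{p,s},{p,s,u}} {{s,t},{q,s,t}} {{s,v},{q,s,v}}
  W245: {{s},{p,s},{q,s},{r,s},{s,t},{s,u},{s,v},{p,s,u},{q,s,t},{q,s,v},{r,s,u}}
  W345: {{p},{p,r},{p,s},{p,u},{p,v},{p,r,v},{p,s,u}} {{s,t},{q,s,t}} {{s,v},{q,s,v}}
  W1234: {{p,s},{p,s,u}} {{s,t},{q,s,t}} {{s,v},{q,s,v}}
  W1235: {{p,s},{p,s,u}} {{s,t},{q,s,t}} {{s,v},{q,s,v}}
  W1245: {{s},{p,s},{q,s},{r,s},{s,t},{s,u},{s,v},{p,s,u},{q,s,t},{q,s,v},{r,s,u}}
  W1345: {{p,s},{p,s,u}} {{s,t},{q,s,t}} {{s,v},{q,s,v}}
  W2345: {{p,s},{p,s,u}} {{s,t},{q,s,t}} {{s,v},{q,s,v}}
  W12345: {{p,s},{p,s,u}} {{s,t},{q,s,t}} {{s,v},{q,s,v}}
C dims 6,18,22,13; δ0: rk 5, SNF 1^5; δ1: rk 12, SNF 1^12; δ2: rk 10, SNF 1^10
degree 0: 6−5−0 = 1 → Ȟ^0 ≅ Z
degree 1: 18−12−5 = 1 → Ȟ^1 ≅ Z
degree 2: 22−10−12 = 0 → Ȟ^2 ≅ 0


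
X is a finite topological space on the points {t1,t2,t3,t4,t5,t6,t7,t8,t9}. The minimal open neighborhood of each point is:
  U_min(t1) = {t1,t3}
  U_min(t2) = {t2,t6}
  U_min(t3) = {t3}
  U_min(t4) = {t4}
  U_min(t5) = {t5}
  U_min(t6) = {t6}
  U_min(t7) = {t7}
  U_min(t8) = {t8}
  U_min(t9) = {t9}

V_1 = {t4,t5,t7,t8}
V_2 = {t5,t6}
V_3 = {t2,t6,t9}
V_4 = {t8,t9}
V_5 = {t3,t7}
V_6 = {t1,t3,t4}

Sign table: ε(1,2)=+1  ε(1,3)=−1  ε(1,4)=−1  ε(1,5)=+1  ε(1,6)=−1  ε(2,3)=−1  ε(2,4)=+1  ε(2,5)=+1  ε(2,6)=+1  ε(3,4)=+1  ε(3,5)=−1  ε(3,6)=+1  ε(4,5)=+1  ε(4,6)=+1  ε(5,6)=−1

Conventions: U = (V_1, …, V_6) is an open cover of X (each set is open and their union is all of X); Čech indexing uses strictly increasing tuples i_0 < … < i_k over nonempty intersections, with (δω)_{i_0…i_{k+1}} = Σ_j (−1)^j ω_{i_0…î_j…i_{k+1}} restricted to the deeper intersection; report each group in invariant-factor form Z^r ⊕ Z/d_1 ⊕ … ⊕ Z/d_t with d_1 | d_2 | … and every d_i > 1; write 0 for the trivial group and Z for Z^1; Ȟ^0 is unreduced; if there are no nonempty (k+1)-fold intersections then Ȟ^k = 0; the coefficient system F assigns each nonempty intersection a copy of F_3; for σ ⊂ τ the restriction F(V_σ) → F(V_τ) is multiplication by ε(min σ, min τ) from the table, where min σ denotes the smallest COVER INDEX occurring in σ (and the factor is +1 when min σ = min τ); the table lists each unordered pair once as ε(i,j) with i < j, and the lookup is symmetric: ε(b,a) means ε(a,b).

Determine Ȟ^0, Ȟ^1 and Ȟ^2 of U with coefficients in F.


Ȟ^0(U;F) ≅ Z/3, Ȟ^1(U;F) ≅ Z/3 ⊕ Z/3, Ȟ^2(U;F) ≅ 0

nerve simplices:
  V12={t5} V14={t8} V15={t7} V16={t4} V23={t6} V34={t9} V56={t3}
C dims 6,7; δ0: rk_F3 5
degree 0: 6−5−0 = 1 → Ȟ^0 ≅ Z/3
degree 1: 7−0−5 = 2 → Ȟ^1 ≅ Z/3 ⊕ Z/3
degree 2: 0−0−0 = 0 → Ȟ^2 ≅ 0


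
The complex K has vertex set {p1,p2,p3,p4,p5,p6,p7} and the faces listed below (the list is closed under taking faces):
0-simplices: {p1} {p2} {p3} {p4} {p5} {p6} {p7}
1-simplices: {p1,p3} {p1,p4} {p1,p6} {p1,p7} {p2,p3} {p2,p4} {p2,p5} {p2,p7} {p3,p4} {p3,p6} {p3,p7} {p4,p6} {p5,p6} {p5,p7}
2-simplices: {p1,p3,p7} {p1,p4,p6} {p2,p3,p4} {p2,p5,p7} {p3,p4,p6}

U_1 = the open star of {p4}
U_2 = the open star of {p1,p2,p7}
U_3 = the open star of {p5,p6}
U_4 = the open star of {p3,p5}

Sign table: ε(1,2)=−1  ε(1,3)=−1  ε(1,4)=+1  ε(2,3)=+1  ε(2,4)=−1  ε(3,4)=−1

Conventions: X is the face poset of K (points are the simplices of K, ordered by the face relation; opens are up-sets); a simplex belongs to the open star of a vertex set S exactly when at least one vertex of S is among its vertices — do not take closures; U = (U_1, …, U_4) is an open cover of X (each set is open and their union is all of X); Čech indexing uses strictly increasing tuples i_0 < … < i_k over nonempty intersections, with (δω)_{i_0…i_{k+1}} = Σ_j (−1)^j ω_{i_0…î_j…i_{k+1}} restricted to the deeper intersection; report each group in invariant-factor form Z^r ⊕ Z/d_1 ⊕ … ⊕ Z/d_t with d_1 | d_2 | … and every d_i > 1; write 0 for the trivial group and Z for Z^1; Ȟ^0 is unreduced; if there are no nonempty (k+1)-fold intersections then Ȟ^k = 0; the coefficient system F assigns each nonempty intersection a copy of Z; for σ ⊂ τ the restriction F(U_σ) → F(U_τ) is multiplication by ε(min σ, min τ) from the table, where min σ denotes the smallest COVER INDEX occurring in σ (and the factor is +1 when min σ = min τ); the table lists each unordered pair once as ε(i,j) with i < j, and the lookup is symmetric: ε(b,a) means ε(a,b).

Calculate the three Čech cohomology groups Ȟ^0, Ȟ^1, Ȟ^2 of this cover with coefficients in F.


nerve simplices:
  U1={{p4},{p1,p4},{p2,p4},{p3,p4},{p4,p6},{p1,p4,p6},{p2,p3,p4},{p3,p4,p6}} U2={{p1},{p2},{p7},{p1,p3},{p1,p4},{p1,p6},{p1,p7},{p2,p3},{p2,p4},{p2,p5},{p2,p7},{p3,p7},{p5,p7},{p1,p3,p7},{p1,p4,p6},{p2,p3,p4},{p2,p5,p7}} U3={{p5},{p6},{p1,p6},{p2,p5},{p3,p6},{p4,p6},{p5,p6},{p5,p7},{p1,p4,p6},{p2,p5,p7},{p3,p4,p6}} U4={{p3},{p5},{p1,p3},{p2,p3},{p2,p5},{p3,p4},{p3,p6},{p3,p7},{p5,p6},{p5,p7},{p1,p3,p7},{p2,p3,p4},{p2,p5,p7},{p3,p4,p6}}
  U12={{p1,p4},{p2,p4},{p1,p4,p6},{p2,p3,p4}} U13={{p4,p6},{p1,p4,p6},{p3,p4,p6}} U14={{p3,p4},{p2,p3,p4},{p3,p4,p6}} U23={{p1,p6},{p2,p5},{p5,p7},{p1,p4,p6},{p2,p5,p7}} U24={{p1,p3},{p2,p3},{p2,p5},{p3,p7},{p5,p7},{p1,p3,p7},{p2,p3,p4},{p2,p5,p7}} U34={{p5},{p2,p5},{p3,p6},{p5,p6},{p5,p7},{p2,p5,p7},{p3,p4,p6}}
  U123={{p1,p4,p6}} U124={{p2,p3,p4}} U134={{p3,p4,p6}} U234={{p2,p5},{p5,p7},{p2,p5,p7}}
C dims 4,6,4; δ0: rk 3, SNF 1^3; δ1: rk 3, SNF 1^3
degree 0: 4−3−0 = 1 → Ȟ^0 ≅ Z
degree 1: 6−3−3 = 0 → Ȟ^1 ≅ 0
degree 2: 4−0−3 = 1 → Ȟ^2 ≅ Z

Ȟ^0 ≅ Z, Ȟ^1 ≅ 0, Ȟ^2 ≅ Z
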